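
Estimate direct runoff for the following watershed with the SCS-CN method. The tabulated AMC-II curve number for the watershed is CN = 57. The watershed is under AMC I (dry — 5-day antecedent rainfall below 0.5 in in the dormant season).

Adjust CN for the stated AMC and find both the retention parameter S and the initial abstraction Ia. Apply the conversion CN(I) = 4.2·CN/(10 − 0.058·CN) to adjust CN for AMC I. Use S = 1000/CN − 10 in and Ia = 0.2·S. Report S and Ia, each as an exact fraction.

S = 21500/1197 in ≈ 17.962 in; Ia = 4300/1197 in ≈ 3.592 in

Adjust CN=57 to AMC I: 4.2·57/(10 − 0.058·57) → (1197/5) ÷ (3347/500) = 119700/3347 ≈ 35.763
Retention S: 1000/CN − 10 with CN=35.763 → S = 21500/1197 ≈ 17.962 in
Ia = 0.2S: 0.2·17.962 = 3.592 in (exactly 4300/1197)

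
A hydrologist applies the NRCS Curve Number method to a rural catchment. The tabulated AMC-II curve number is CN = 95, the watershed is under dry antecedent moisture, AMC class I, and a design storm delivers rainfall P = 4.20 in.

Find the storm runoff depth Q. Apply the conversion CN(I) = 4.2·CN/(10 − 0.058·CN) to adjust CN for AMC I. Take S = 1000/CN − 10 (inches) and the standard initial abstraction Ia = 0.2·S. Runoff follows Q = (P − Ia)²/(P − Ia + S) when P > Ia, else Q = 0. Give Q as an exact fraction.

Q = 62078641/20706105 in ≈ 2.998 in

CN(I) from CN(II)=95: (4.2·95)/(10 − 0.058·95) = 39900/449 ≈ 88.864
Max retention: S = 1000/(39900/449) − 10 = 500/399 in (≈ 1.253 in)
Initial abstraction Ia = S/5 = (500/399)/5 = 100/399 ≈ 0.251 in
Excess rainfall: 4.200 − 0.251 = 3.949 in; P > Ia so Q > 0
Q: (7879/1995)² ÷ (10379/1995) = 62078641/20706105 in (≈ 2.998 in)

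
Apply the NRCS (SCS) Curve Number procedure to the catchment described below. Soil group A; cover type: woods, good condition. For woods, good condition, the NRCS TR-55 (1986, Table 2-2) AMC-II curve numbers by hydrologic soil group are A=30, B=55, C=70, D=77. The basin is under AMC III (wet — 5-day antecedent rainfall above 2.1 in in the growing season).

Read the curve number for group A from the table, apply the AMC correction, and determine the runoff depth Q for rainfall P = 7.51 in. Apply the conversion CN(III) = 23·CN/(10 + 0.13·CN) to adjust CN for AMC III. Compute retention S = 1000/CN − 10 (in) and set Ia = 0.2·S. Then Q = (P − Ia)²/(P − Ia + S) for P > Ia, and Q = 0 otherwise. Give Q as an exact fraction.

NRCS table: woods, good condition, soil group A → CN(II) = 30
CN(III) from CN(II)=30: (23·30)/(10 + 0.13·30) = 6900/139 ≈ 49.640
Max retention: S = 1000/(6900/139) − 10 = 700/69 in (≈ 10.145 in)
Ia = 0.2S: 0.2·10.145 = 2.029 in (exactly 140/69)
Since P=7.510 > Ia=2.029: effective rainfall P−Ia = 37819/6900 in
Q: (37819/6900)² ÷ (107819/6900) = 1430276761/743951100 in (≈ 1.923 in)

Q = 1430276761/743951100 in ≈ 1.923 in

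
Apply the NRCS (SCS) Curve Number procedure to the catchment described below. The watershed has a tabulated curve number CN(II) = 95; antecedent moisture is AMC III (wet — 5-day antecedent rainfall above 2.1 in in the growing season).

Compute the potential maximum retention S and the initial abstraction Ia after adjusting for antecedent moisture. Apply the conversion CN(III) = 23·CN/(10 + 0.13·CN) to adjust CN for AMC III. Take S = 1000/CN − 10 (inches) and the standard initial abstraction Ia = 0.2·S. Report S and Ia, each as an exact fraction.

S = 100/437 in ≈ 0.229 in; Ia = 20/437 in ≈ 0.046 in

Wet (AMC III): CN(III) = 23·95/(10 + 0.13·95) = 2185/(447/20) = 43700/447 ≈ 97.763
Retention S: 1000/CN − 10 with CN=97.763 → S = 100/437 ≈ 0.229 in
Initial abstraction Ia = S/5 = (100/437)/5 = 20/437 ≈ 0.046 in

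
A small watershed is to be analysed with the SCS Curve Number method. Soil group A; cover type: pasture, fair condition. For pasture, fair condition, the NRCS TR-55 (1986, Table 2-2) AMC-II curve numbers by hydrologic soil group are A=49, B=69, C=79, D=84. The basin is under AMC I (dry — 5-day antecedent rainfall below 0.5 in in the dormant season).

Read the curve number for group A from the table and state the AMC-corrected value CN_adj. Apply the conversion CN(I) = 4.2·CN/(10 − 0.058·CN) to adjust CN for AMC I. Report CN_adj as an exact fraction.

NRCS table: pasture, fair condition, soil group A → CN(II) = 49
Adjust CN=49 to AMC I: 4.2·49/(10 − 0.058·49) → (1029/5) ÷ (3579/500) = 34300/1193 ≈ 28.751

CN_adj = 34300/1193 ≈ 28.751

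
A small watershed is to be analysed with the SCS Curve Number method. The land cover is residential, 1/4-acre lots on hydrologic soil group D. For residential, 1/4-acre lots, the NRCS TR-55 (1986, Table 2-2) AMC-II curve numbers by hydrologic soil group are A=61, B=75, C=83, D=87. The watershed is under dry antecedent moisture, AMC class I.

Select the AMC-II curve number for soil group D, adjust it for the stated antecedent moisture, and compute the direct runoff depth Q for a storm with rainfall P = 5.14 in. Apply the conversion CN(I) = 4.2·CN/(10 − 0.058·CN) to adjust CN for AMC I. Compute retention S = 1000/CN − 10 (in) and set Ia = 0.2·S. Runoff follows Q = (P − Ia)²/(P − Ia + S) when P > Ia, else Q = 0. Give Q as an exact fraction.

Q = 163651802521/66643387650 in ≈ 2.456 in

NRCS table: residential, 1/4-acre lots, soil group D → CN(II) = 87
Dry (AMC I): CN(I) = 4.2·87/(10 − 0.058·87) = (1827/5)/(2477/500) = 182700/2477 ≈ 73.759
S = 1000/(182700/2477) − 10 = 6500/1827 in ≈ 3.558 in
Ia = 0.2·(6500/1827) = 1300/1827 in ≈ 0.712 in
Since P=5.140 > Ia=0.712: effective rainfall P−Ia = 404539/91350 in
Q = (404539/91350)²/((404539/91350) + 6500/1827) = (163651802521/8344822500)/(729539/91350) = 163651802521/66643387650 in ≈ 2.456 in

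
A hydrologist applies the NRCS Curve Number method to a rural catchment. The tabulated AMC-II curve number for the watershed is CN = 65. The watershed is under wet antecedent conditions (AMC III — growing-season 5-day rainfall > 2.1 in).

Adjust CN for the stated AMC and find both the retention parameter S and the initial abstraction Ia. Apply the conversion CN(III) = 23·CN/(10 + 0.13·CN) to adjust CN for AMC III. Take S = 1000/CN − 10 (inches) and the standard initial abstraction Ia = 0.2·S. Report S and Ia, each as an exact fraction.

S = 700/299 in ≈ 2.341 in; Ia = 140/299 in ≈ 0.468 in

Adjust CN=65 to AMC III: 23·65/(10 + 0.13·65) → 1495 ÷ (369/20) = 29900/369 ≈ 81.030
Max retention: S = 1000/(29900/369) − 10 = 700/299 in (≈ 2.341 in)
Ia = 0.2S: 0.2·2.341 = 0.468 in (exactly 140/299)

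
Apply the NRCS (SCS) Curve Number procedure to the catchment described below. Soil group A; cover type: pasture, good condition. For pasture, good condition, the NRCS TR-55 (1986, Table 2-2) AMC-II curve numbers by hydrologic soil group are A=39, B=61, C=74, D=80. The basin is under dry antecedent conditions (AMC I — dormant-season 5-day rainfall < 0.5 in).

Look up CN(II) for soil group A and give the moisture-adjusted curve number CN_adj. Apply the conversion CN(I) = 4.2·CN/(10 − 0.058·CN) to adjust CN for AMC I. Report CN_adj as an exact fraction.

NRCS table: pasture, good condition, soil group A → CN(II) = 39
Dry (AMC I): CN(I) = 4.2·39/(10 − 0.058·39) = (819/5)/(3869/500) = 81900/3869 ≈ 21.168

CN_adj = 81900/3869 ≈ 21.168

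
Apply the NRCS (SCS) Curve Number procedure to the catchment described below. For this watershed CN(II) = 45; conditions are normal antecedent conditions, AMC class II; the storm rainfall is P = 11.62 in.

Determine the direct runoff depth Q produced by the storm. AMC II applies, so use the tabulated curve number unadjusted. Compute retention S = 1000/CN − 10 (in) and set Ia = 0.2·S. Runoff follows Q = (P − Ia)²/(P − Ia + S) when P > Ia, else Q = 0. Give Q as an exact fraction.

Q = 17048641/4333050 in ≈ 3.935 in

CN(II) = 45; AMC II needs no correction.
S = 1000/45 − 10 = 110/9 in ≈ 12.222 in
Initial abstraction Ia = S/5 = (110/9)/5 = 22/9 ≈ 2.444 in
Since P=11.620 > Ia=2.444: effective rainfall P−Ia = 4129/450 in
Q = (4129/450)²/((4129/450) + 110/9) = (17048641/202500)/(9629/450) = 17048641/4333050 in ≈ 3.935 in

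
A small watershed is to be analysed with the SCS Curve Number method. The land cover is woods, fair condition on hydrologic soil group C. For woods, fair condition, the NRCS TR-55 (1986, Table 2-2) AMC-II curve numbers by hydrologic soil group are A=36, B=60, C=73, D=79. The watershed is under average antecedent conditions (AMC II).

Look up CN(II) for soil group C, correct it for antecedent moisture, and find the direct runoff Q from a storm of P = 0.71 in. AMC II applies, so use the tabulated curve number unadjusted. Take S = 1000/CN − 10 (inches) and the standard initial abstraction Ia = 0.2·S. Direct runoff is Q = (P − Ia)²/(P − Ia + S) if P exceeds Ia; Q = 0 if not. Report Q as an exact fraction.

NRCS table: woods, fair condition, soil group C → CN(II) = 73
AMC II — tabulated CN = 73 applies directly.
Retention S: 1000/CN − 10 with CN=73.000 → S = 270/73 ≈ 3.699 in
Ia = 0.2S: 0.2·3.699 = 0.740 in (exactly 54/73)
P = 0.710 ≤ Ia = 0.740 in: entire storm abstracted, Q = 0.

Q = 0 in ≈ 0.000 in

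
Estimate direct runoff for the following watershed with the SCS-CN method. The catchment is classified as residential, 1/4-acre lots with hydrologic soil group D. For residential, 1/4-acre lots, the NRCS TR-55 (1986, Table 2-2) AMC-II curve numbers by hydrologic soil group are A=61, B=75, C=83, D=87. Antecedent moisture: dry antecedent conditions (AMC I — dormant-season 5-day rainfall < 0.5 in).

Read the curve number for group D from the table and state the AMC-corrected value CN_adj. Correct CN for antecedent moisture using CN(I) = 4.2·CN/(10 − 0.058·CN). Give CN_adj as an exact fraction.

CN_adj = 182700/2477 ≈ 73.759

NRCS table: residential, 1/4-acre lots, soil group D → CN(II) = 87
CN(I) from CN(II)=87: (4.2·87)/(10 − 0.058·87) = 182700/2477 ≈ 73.759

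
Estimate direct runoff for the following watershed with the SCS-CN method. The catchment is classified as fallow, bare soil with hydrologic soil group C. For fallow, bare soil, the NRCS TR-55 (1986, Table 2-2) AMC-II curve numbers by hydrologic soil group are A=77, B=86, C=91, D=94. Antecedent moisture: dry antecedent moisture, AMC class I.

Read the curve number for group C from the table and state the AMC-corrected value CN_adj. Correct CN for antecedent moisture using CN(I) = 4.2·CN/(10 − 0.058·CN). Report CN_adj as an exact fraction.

NRCS table: fallow, bare soil, soil group C → CN(II) = 91
Dry (AMC I): CN(I) = 4.2·91/(10 − 0.058·91) = (1911/5)/(2361/500) = 63700/787 ≈ 80.940

CN_adj = 63700/787 ≈ 80.940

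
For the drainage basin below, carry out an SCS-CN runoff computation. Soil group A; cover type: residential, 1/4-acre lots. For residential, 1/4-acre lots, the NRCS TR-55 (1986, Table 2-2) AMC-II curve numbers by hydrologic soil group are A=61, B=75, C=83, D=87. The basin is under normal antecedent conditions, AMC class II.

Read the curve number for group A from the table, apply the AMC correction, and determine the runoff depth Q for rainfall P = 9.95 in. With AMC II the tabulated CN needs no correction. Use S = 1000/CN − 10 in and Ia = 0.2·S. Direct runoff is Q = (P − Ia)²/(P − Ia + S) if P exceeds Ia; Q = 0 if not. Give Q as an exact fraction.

Q = 111915241/22422380 in ≈ 4.991 in

NRCS table: residential, 1/4-acre lots, soil group A → CN(II) = 61
CN(II) = 61; AMC II needs no correction.
Max retention: S = 1000/61 − 10 = 390/61 in (≈ 6.393 in)
Ia = 0.2S: 0.2·6.393 = 1.279 in (exactly 78/61)
P − Ia = 9.950 − 1.279 = 10579/1220 ≈ 8.671 in (> 0, runoff occurs)
Q = (10579/1220)²/((10579/1220) + 390/61) = (111915241/1488400)/(18379/1220) = 111915241/22422380 in ≈ 4.991 in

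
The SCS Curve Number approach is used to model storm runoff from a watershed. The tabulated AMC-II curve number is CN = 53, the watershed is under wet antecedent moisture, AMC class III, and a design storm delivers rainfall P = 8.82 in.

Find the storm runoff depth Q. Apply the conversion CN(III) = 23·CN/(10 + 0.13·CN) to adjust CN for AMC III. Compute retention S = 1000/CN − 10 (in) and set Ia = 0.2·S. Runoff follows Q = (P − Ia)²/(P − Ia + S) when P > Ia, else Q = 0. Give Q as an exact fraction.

Q = 240667755241/44224040050 in ≈ 5.442 in

Adjust CN=53 to AMC III: 23·53/(10 + 0.13·53) → 1219 ÷ (1689/100) = 121900/1689 ≈ 72.173
S = 1000/(121900/1689) − 10 = 4700/1219 in ≈ 3.856 in
Initial abstraction Ia = S/5 = (4700/1219)/5 = 940/1219 ≈ 0.771 in
Excess rainfall: 8.820 − 0.771 = 8.049 in; P > Ia so Q > 0
Q = (490579/60950)²/((490579/60950) + 4700/1219) = (240667755241/3714902500)/(725579/60950) = 240667755241/44224040050 in ≈ 5.442 in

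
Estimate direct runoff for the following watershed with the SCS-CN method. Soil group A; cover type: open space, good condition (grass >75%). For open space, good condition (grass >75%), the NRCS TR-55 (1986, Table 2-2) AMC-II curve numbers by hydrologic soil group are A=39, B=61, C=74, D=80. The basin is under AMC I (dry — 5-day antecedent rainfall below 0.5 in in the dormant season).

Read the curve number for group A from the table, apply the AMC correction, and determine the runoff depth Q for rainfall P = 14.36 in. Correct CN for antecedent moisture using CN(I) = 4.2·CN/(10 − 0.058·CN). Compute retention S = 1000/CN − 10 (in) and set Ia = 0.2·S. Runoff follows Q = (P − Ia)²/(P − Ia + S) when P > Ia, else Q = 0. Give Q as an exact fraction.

Q = 20028193441/18509829975 in ≈ 1.082 in

NRCS table: open space, good condition (grass >75%), soil group A → CN(II) = 39
Adjust CN=39 to AMC I: 4.2·39/(10 − 0.058·39) → (819/5) ÷ (3869/500) = 81900/3869 ≈ 21.168
Max retention: S = 1000/(81900/3869) − 10 = 30500/819 in (≈ 37.241 in)
Ia = 0.2S: 0.2·37.241 = 7.448 in (exactly 6100/819)
Excess rainfall: 14.360 − 7.448 = 6.912 in; P > Ia so Q > 0
Q = (141521/20475)²/((141521/20475) + 30500/819) = (20028193441/419225625)/(904021/20475) = 20028193441/18509829975 in ≈ 1.082 in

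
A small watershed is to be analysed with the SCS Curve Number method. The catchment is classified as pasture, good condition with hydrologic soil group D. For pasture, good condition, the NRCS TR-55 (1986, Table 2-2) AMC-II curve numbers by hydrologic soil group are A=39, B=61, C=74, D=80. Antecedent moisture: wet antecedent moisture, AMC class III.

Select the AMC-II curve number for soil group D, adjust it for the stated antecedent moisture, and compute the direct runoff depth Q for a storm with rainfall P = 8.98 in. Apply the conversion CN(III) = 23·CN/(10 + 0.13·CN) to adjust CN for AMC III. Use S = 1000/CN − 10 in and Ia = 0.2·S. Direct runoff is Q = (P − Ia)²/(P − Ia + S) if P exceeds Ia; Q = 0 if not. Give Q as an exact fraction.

NRCS table: pasture, good condition, soil group D → CN(II) = 80
Wet (AMC III): CN(III) = 23·80/(10 + 0.13·80) = 1840/(102/5) = 4600/51 ≈ 90.196
Retention S: 1000/CN − 10 with CN=90.196 → S = 25/23 ≈ 1.087 in
Ia = 0.2·(25/23) = 5/23 in ≈ 0.217 in
P − Ia = 8.980 − 0.217 = 10077/1150 ≈ 8.763 in (> 0, runoff occurs)
Q: (10077/1150)² ÷ (11327/1150) = 101545929/13026050 in (≈ 7.796 in)

Q = 101545929/13026050 in ≈ 7.796 in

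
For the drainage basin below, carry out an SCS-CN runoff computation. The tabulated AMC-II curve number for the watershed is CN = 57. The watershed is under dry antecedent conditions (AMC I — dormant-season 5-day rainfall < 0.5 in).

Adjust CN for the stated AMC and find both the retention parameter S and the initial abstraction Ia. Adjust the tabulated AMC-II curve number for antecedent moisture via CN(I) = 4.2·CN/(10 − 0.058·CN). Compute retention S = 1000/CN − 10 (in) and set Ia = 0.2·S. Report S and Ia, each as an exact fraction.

S = 21500/1197 in ≈ 17.962 in; Ia = 4300/1197 in ≈ 3.592 in

CN(I) from CN(II)=57: (4.2·57)/(10 − 0.058·57) = 119700/3347 ≈ 35.763
Max retention: S = 1000/(119700/3347) − 10 = 21500/1197 in (≈ 17.962 in)
Ia = 0.2S: 0.2·17.962 = 3.592 in (exactly 4300/1197)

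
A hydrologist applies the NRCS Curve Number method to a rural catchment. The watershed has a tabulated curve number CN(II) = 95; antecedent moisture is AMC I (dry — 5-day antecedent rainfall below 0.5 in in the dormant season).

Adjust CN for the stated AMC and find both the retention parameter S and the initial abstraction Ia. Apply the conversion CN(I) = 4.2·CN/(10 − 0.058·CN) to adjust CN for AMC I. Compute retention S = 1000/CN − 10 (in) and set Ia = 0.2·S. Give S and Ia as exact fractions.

Adjust CN=95 to AMC I: 4.2·95/(10 − 0.058·95) → 399 ÷ (449/100) = 39900/449 ≈ 88.864
Retention S: 1000/CN − 10 with CN=88.864 → S = 500/399 ≈ 1.253 in
Ia = 0.2S: 0.2·1.253 = 0.251 in (exactly 100/399)

S = 500/399 in ≈ 1.253 in; Ia = 100/399 in ≈ 0.251 in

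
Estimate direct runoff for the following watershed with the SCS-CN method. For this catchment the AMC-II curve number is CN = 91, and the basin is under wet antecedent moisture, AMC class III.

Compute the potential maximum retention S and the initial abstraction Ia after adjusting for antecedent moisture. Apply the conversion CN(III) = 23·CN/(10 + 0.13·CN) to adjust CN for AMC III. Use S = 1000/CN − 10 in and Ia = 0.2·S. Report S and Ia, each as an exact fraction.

Adjust CN=91 to AMC III: 23·91/(10 + 0.13·91) → 2093 ÷ (2183/100) = 209300/2183 ≈ 95.877
S = 1000/(209300/2183) − 10 = 900/2093 in ≈ 0.430 in
Initial abstraction Ia = S/5 = (900/2093)/5 = 180/2093 ≈ 0.086 in

S = 900/2093 in ≈ 0.430 in; Ia = 180/2093 in ≈ 0.086 in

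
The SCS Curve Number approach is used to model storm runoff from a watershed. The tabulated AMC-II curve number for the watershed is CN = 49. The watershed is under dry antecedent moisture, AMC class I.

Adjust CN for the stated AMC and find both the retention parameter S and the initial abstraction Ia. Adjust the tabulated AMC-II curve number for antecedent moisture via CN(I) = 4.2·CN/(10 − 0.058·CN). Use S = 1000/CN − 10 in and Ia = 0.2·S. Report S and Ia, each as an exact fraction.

S = 8500/343 in ≈ 24.781 in; Ia = 1700/343 in ≈ 4.956 in

Adjust CN=49 to AMC I: 4.2·49/(10 − 0.058·49) → (1029/5) ÷ (3579/500) = 34300/1193 ≈ 28.751
Max retention: S = 1000/(34300/1193) − 10 = 8500/343 in (≈ 24.781 in)
Ia = 0.2S: 0.2·24.781 = 4.956 in (exactly 1700/343)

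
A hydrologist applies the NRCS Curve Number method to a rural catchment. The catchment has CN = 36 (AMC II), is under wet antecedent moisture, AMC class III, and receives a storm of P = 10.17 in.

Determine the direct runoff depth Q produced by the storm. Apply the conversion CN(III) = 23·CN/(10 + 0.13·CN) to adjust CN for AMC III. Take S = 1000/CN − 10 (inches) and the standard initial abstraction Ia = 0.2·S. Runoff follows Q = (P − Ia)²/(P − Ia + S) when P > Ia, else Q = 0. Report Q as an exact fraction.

CN(III) from CN(II)=36: (23·36)/(10 + 0.13·36) = 20700/367 ≈ 56.403
Max retention: S = 1000/(20700/367) − 10 = 1600/207 in (≈ 7.729 in)
Ia = 0.2S: 0.2·7.729 = 1.546 in (exactly 320/207)
Since P=10.170 > Ia=1.546: effective rainfall P−Ia = 178519/20700 in
Runoff Q = (P−Ia)²/(P−Ia+S) = (8.624)²/(8.624+7.729) = 31869033361/7007343300 ≈ 4.548 in

Q = 31869033361/7007343300 in ≈ 4.548 in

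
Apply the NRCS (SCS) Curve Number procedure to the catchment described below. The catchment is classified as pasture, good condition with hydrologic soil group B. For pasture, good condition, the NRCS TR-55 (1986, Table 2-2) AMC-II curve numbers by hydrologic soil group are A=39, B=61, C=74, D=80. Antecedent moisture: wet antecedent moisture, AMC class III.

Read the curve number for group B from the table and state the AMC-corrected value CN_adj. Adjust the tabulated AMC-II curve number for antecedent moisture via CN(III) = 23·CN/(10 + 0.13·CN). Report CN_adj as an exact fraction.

CN_adj = 140300/1793 ≈ 78.249

NRCS table: pasture, good condition, soil group B → CN(II) = 61
Adjust CN=61 to AMC III: 23·61/(10 + 0.13·61) → 1403 ÷ (1793/100) = 140300/1793 ≈ 78.249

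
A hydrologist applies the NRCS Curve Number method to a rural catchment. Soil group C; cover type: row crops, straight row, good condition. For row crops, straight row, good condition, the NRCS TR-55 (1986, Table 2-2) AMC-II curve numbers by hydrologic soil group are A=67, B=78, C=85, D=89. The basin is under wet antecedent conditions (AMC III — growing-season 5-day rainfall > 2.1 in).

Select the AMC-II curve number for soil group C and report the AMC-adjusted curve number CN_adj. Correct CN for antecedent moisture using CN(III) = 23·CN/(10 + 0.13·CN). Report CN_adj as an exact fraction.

CN_adj = 39100/421 ≈ 92.874

NRCS table: row crops, straight row, good condition, soil group C → CN(II) = 85
CN(III) from CN(II)=85: (23·85)/(10 + 0.13·85) = 39100/421 ≈ 92.874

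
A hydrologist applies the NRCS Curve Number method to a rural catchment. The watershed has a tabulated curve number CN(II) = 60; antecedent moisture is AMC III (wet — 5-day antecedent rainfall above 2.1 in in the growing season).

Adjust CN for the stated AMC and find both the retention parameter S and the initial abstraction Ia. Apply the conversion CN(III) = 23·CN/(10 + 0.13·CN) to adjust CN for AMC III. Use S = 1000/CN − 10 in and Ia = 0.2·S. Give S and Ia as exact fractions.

S = 200/69 in ≈ 2.899 in; Ia = 40/69 in ≈ 0.580 in

Wet (AMC III): CN(III) = 23·60/(10 + 0.13·60) = 1380/(89/5) = 6900/89 ≈ 77.528
Retention S: 1000/CN − 10 with CN=77.528 → S = 200/69 ≈ 2.899 in
Ia = 0.2·(200/69) = 40/69 in ≈ 0.580 in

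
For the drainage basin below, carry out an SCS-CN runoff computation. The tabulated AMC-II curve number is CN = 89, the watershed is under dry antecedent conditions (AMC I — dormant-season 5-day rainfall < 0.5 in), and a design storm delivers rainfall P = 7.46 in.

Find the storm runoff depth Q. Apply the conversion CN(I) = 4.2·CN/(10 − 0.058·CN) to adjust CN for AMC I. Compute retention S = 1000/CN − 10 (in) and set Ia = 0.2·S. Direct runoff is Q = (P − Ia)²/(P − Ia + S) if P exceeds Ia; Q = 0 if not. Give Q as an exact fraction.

Q = 412339926769/85706452650 in ≈ 4.811 in

Adjust CN=89 to AMC I: 4.2·89/(10 − 0.058·89) → (1869/5) ÷ (2419/500) = 186900/2419 ≈ 77.263
Max retention: S = 1000/(186900/2419) − 10 = 5500/1869 in (≈ 2.943 in)
Ia = 0.2·(5500/1869) = 1100/1869 in ≈ 0.589 in
Since P=7.460 > Ia=0.589: effective rainfall P−Ia = 642137/93450 in
Q: (642137/93450)² ÷ (917137/93450) = 412339926769/85706452650 in (≈ 4.811 in)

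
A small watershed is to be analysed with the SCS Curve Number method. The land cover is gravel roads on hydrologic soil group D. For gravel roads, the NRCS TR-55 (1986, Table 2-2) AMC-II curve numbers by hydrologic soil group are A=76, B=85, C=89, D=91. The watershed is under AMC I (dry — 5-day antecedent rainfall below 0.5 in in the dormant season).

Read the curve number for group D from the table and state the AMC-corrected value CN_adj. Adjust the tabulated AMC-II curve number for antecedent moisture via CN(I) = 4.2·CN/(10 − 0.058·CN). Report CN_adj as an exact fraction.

NRCS table: gravel roads, soil group D → CN(II) = 91
Adjust CN=91 to AMC I: 4.2·91/(10 − 0.058·91) → (1911/5) ÷ (2361/500) = 63700/787 ≈ 80.940

CN_adj = 63700/787 ≈ 80.940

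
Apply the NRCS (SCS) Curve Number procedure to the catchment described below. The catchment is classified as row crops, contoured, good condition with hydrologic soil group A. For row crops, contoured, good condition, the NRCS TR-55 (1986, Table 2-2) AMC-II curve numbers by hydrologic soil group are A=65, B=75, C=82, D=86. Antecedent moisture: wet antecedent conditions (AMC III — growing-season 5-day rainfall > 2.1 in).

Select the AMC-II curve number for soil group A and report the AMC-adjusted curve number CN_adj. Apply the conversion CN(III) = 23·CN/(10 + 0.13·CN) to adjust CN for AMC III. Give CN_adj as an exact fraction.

CN_adj = 29900/369 ≈ 81.030

NRCS table: row crops, contoured, good condition, soil group A → CN(II) = 65
CN(III) from CN(II)=65: (23·65)/(10 + 0.13·65) = 29900/369 ≈ 81.030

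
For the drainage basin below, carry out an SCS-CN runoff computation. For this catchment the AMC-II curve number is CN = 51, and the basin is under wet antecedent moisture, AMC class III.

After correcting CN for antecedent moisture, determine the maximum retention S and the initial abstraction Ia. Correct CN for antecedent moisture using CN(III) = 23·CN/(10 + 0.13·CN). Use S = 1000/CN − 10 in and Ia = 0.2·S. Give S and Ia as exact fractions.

CN(III) from CN(II)=51: (23·51)/(10 + 0.13·51) = 117300/1663 ≈ 70.535
S = 1000/(117300/1663) − 10 = 4900/1173 in ≈ 4.177 in
Ia = 0.2·(4900/1173) = 980/1173 in ≈ 0.835 in

S = 4900/1173 in ≈ 4.177 in; Ia = 980/1173 in ≈ 0.835 in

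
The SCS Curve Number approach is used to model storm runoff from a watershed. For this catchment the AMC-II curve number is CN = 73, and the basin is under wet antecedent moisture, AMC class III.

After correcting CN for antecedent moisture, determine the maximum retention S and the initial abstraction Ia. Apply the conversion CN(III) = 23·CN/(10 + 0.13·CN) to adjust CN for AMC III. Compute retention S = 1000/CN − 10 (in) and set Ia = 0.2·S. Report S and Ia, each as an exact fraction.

S = 2700/1679 in ≈ 1.608 in; Ia = 540/1679 in ≈ 0.322 in

Adjust CN=73 to AMC III: 23·73/(10 + 0.13·73) → 1679 ÷ (1949/100) = 167900/1949 ≈ 86.147
S = 1000/(167900/1949) − 10 = 2700/1679 in ≈ 1.608 in
Ia = 0.2S: 0.2·1.608 = 0.322 in (exactly 540/1679)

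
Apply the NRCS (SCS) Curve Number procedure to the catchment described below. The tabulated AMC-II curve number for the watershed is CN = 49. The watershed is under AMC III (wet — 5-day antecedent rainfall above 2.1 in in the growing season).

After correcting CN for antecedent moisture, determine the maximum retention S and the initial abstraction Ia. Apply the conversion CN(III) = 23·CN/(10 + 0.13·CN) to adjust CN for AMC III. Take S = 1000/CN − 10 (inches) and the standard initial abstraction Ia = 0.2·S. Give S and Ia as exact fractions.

S = 5100/1127 in ≈ 4.525 in; Ia = 1020/1127 in ≈ 0.905 in

Wet (AMC III): CN(III) = 23·49/(10 + 0.13·49) = 1127/(1637/100) = 112700/1637 ≈ 68.845
Max retention: S = 1000/(112700/1637) − 10 = 5100/1127 in (≈ 4.525 in)
Initial abstraction Ia = S/5 = (5100/1127)/5 = 1020/1127 ≈ 0.905 in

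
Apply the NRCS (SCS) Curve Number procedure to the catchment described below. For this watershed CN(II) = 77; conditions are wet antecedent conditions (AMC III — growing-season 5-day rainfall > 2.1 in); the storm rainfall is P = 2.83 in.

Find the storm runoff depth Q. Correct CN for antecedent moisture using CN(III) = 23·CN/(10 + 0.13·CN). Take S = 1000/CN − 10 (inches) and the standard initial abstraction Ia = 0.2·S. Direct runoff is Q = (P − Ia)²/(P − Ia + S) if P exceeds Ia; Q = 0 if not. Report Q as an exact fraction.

CN(III) from CN(II)=77: (23·77)/(10 + 0.13·77) = 7700/87 ≈ 88.506
S = 1000/(7700/87) − 10 = 100/77 in ≈ 1.299 in
Ia = 0.2·(100/77) = 20/77 in ≈ 0.260 in
Since P=2.830 > Ia=0.260: effective rainfall P−Ia = 19791/7700 in
Q: (19791/7700)² ÷ (29791/7700) = 391683681/229390700 in (≈ 1.707 in)

Q = 391683681/229390700 in ≈ 1.707 in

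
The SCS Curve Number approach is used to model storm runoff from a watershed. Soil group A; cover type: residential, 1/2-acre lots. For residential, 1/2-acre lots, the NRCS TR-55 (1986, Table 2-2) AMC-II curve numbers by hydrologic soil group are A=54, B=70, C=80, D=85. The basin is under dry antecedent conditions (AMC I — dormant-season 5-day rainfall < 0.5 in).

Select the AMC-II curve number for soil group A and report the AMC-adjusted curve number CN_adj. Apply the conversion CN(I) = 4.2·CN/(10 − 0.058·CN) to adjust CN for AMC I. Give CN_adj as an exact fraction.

NRCS table: residential, 1/2-acre lots, soil group A → CN(II) = 54
Adjust CN=54 to AMC I: 4.2·54/(10 − 0.058·54) → (1134/5) ÷ (1717/250) = 56700/1717 ≈ 33.023

CN_adj = 56700/1717 ≈ 33.023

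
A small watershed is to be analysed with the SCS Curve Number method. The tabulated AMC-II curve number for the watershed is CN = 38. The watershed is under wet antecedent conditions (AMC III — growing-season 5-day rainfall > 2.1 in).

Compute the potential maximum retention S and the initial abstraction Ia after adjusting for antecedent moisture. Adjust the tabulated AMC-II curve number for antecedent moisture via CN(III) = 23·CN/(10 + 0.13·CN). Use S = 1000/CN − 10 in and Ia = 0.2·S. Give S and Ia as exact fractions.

CN(III) from CN(II)=38: (23·38)/(10 + 0.13·38) = 43700/747 ≈ 58.501
Retention S: 1000/CN − 10 with CN=58.501 → S = 3100/437 ≈ 7.094 in
Ia = 0.2·(3100/437) = 620/437 in ≈ 1.419 in

S = 3100/437 in ≈ 7.094 in; Ia = 620/437 in ≈ 1.419 in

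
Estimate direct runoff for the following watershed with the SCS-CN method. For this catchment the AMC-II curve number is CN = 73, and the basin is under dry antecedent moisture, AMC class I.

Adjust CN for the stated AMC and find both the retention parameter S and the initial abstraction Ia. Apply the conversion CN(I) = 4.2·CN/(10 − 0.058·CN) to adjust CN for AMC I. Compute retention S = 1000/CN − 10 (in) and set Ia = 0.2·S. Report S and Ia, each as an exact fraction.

Adjust CN=73 to AMC I: 4.2·73/(10 − 0.058·73) → (1533/5) ÷ (2883/500) = 51100/961 ≈ 53.174
Max retention: S = 1000/(51100/961) − 10 = 4500/511 in (≈ 8.806 in)
Initial abstraction Ia = S/5 = (4500/511)/5 = 900/511 ≈ 1.761 in

S = 4500/511 in ≈ 8.806 in; Ia = 900/511 in ≈ 1.761 in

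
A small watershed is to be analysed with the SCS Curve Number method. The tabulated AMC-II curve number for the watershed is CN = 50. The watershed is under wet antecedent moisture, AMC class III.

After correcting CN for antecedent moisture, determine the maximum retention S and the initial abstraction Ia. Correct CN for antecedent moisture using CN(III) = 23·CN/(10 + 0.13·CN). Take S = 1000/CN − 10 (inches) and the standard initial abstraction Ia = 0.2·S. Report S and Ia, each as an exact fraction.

S = 100/23 in ≈ 4.348 in; Ia = 20/23 in ≈ 0.870 in

CN(III) from CN(II)=50: (23·50)/(10 + 0.13·50) = 2300/33 ≈ 69.697
S = 1000/(2300/33) − 10 = 100/23 in ≈ 4.348 in
Ia = 0.2S: 0.2·4.348 = 0.870 in (exactly 20/23)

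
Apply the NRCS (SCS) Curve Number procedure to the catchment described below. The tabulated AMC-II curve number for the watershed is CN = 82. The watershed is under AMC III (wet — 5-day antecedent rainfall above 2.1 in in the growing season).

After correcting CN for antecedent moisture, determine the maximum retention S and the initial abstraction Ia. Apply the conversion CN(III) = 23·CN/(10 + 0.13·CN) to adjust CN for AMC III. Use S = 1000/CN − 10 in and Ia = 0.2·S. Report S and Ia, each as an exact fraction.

CN(III) from CN(II)=82: (23·82)/(10 + 0.13·82) = 94300/1033 ≈ 91.288
Retention S: 1000/CN − 10 with CN=91.288 → S = 900/943 ≈ 0.954 in
Initial abstraction Ia = S/5 = (900/943)/5 = 180/943 ≈ 0.191 in

S = 900/943 in ≈ 0.954 in; Ia = 180/943 in ≈ 0.191 in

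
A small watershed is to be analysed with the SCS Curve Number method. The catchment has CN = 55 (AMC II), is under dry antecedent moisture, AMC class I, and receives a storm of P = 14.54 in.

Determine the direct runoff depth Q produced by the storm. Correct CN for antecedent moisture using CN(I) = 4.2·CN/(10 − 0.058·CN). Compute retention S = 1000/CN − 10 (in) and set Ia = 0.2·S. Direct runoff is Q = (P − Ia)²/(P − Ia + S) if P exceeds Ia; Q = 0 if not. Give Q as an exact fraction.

Dry (AMC I): CN(I) = 4.2·55/(10 − 0.058·55) = 231/(681/100) = 7700/227 ≈ 33.921
Max retention: S = 1000/(7700/227) − 10 = 1500/77 in (≈ 19.481 in)
Ia = 0.2·(1500/77) = 300/77 in ≈ 3.896 in
P − Ia = 14.540 − 3.896 = 40979/3850 ≈ 10.644 in (> 0, runoff occurs)
Q: (40979/3850)² ÷ (115979/3850) = 1679278441/446519150 in (≈ 3.761 in)

Q = 1679278441/446519150 in ≈ 3.761 in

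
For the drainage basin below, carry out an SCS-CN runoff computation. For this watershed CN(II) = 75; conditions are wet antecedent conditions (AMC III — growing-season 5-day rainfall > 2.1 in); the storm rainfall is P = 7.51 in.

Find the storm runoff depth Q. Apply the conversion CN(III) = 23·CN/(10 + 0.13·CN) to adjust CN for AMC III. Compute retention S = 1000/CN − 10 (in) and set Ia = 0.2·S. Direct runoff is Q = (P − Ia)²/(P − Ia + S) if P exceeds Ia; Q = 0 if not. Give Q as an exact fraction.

Wet (AMC III): CN(III) = 23·75/(10 + 0.13·75) = 1725/(79/4) = 6900/79 ≈ 87.342
Retention S: 1000/CN − 10 with CN=87.342 → S = 100/69 ≈ 1.449 in
Ia = 0.2·(100/69) = 20/69 in ≈ 0.290 in
P − Ia = 7.510 − 0.290 = 49819/6900 ≈ 7.220 in (> 0, runoff occurs)
Q = (49819/6900)²/((49819/6900) + 100/69) = (2481932761/47610000)/(59819/6900) = 2481932761/412751100 in ≈ 6.013 in

Q = 2481932761/412751100 in ≈ 6.013 in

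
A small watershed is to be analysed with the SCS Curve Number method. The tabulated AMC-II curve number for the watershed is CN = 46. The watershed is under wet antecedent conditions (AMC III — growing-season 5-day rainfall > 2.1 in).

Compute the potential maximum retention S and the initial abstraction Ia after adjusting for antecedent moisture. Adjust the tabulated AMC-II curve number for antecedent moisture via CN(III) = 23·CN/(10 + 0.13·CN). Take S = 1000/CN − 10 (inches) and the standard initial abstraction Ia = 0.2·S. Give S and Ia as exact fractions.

S = 2700/529 in ≈ 5.104 in; Ia = 540/529 in ≈ 1.021 in

CN(III) from CN(II)=46: (23·46)/(10 + 0.13·46) = 52900/799 ≈ 66.208
S = 1000/(52900/799) − 10 = 2700/529 in ≈ 5.104 in
Initial abstraction Ia = S/5 = (2700/529)/5 = 540/529 ≈ 1.021 in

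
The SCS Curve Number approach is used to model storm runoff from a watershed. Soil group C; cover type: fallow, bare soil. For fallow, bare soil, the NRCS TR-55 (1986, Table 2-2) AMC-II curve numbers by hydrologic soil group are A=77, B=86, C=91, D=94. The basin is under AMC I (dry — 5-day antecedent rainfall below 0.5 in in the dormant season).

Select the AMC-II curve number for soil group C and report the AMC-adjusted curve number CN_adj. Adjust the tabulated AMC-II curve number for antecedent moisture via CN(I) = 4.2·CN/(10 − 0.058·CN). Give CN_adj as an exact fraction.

NRCS table: fallow, bare soil, soil group C → CN(II) = 91
Dry (AMC I): CN(I) = 4.2·91/(10 − 0.058·91) = (1911/5)/(2361/500) = 63700/787 ≈ 80.940

CN_adj = 63700/787 ≈ 80.940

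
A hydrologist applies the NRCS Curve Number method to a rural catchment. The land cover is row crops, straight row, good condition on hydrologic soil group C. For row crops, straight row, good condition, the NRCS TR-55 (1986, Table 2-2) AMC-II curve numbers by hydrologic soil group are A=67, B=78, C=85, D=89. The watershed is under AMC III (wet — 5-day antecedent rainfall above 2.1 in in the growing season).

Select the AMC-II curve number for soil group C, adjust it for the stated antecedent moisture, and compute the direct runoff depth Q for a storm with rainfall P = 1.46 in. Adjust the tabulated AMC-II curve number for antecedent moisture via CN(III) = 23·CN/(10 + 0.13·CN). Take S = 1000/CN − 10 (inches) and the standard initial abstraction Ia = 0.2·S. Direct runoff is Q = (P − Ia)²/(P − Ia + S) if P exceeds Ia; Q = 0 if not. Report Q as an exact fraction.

Q = 652444849/792615650 in ≈ 0.823 in

NRCS table: row crops, straight row, good condition, soil group C → CN(II) = 85
Wet (AMC III): CN(III) = 23·85/(10 + 0.13·85) = 1955/(421/20) = 39100/421 ≈ 92.874
Retention S: 1000/CN − 10 with CN=92.874 → S = 300/391 ≈ 0.767 in
Ia = 0.2·(300/391) = 60/391 in ≈ 0.153 in
Excess rainfall: 1.460 − 0.153 = 1.307 in; P > Ia so Q > 0
Q: (25543/19550)² ÷ (40543/19550) = 652444849/792615650 in (≈ 0.823 in)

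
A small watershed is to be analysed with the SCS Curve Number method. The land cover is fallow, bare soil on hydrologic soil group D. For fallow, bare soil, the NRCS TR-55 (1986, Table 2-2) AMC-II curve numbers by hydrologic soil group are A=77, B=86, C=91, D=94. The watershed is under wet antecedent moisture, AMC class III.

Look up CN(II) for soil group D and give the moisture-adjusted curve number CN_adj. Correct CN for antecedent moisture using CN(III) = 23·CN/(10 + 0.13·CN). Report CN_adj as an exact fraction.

NRCS table: fallow, bare soil, soil group D → CN(II) = 94
Wet (AMC III): CN(III) = 23·94/(10 + 0.13·94) = 2162/(1111/50) = 108100/1111 ≈ 97.300

CN_adj = 108100/1111 ≈ 97.300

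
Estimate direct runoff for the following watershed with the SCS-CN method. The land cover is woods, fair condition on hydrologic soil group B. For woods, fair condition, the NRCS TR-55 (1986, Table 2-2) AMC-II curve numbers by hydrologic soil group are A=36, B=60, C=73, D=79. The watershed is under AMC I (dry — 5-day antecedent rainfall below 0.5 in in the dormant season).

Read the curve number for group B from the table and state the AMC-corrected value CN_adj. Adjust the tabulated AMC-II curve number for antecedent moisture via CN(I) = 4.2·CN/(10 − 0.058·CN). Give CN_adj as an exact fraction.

CN_adj = 6300/163 ≈ 38.650

NRCS table: woods, fair condition, soil group B → CN(II) = 60
CN(I) from CN(II)=60: (4.2·60)/(10 − 0.058·60) = 6300/163 ≈ 38.650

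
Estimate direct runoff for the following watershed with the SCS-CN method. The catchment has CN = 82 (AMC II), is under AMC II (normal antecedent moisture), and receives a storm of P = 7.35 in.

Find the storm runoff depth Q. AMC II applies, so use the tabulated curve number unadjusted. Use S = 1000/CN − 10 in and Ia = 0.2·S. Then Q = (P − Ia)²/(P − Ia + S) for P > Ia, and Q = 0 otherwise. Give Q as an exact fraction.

Average conditions: CN = 82 (no AMC adjustment).
S = 1000/82 − 10 = 90/41 in ≈ 2.195 in
Ia = 0.2S: 0.2·2.195 = 0.439 in (exactly 18/41)
Excess rainfall: 7.350 − 0.439 = 6.911 in; P > Ia so Q > 0
Q: (5667/820)² ÷ (7467/820) = 10704963/2040980 in (≈ 5.245 in)

Q = 10704963/2040980 in ≈ 5.245 in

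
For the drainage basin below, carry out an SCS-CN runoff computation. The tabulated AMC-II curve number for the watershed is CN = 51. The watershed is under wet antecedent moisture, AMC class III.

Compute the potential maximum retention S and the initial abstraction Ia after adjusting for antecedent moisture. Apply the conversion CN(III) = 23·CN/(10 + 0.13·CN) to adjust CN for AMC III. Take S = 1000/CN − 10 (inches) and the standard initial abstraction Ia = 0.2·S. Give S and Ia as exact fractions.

CN(III) from CN(II)=51: (23·51)/(10 + 0.13·51) = 117300/1663 ≈ 70.535
Retention S: 1000/CN − 10 with CN=70.535 → S = 4900/1173 ≈ 4.177 in
Ia = 0.2S: 0.2·4.177 = 0.835 in (exactly 980/1173)

S = 4900/1173 in ≈ 4.177 in; Ia = 980/1173 in ≈ 0.835 in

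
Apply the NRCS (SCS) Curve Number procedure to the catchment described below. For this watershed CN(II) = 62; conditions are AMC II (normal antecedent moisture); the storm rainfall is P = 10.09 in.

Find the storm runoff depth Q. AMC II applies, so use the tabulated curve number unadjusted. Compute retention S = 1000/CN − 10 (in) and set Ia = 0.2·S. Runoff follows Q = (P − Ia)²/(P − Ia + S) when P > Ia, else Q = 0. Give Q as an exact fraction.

Q = 755095441/144084900 in ≈ 5.241 in

CN(II) = 62; AMC II needs no correction.
Max retention: S = 1000/62 − 10 = 190/31 in (≈ 6.129 in)
Initial abstraction Ia = S/5 = (190/31)/5 = 38/31 ≈ 1.226 in
Excess rainfall: 10.090 − 1.226 = 8.864 in; P > Ia so Q > 0
Q = (27479/3100)²/((27479/3100) + 190/31) = (755095441/9610000)/(46479/3100) = 755095441/144084900 in ≈ 5.241 in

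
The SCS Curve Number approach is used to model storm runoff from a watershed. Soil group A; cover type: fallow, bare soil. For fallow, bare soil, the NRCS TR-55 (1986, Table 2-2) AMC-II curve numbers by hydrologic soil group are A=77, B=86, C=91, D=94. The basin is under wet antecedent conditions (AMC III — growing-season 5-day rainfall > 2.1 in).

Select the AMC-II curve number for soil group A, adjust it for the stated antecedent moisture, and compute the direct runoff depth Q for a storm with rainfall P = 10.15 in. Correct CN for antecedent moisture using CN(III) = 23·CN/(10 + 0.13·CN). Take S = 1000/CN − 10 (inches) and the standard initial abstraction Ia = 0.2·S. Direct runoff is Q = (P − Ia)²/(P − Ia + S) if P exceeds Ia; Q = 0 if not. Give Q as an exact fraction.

Q = 231983361/26535740 in ≈ 8.742 in

NRCS table: fallow, bare soil, soil group A → CN(II) = 77
Wet (AMC III): CN(III) = 23·77/(10 + 0.13·77) = 1771/(2001/100) = 7700/87 ≈ 88.506
S = 1000/(7700/87) − 10 = 100/77 in ≈ 1.299 in
Initial abstraction Ia = S/5 = (100/77)/5 = 20/77 ≈ 0.260 in
Since P=10.150 > Ia=0.260: effective rainfall P−Ia = 15231/1540 in
Runoff Q = (P−Ia)²/(P−Ia+S) = (9.890)²/(9.890+1.299) = 231983361/26535740 ≈ 8.742 in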